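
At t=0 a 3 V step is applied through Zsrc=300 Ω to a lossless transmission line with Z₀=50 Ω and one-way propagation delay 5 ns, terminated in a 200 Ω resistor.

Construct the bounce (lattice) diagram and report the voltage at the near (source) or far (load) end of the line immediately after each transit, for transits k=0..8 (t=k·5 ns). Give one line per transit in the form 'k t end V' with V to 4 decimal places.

Γ_L=0.600000, Γ_S=0.714286; launch V₁=3·50/350=0.428571
k=0 src: V=0.4286
k=1 load: inc=0.428571, refl=0.428571·0.600000=0.2571; V=0.000000+0.428571+0.257143=0.6857
k=2 src: inc=0.257143, refl=0.257143·0.714286=0.1837; V=0.428571+0.257143+0.183673=0.8694
k=3 load: inc=0.183673, refl=0.183673·0.600000=0.1102; V=0.685714+0.183673+0.110204=0.9796
k=4 src: inc=0.110204, refl=0.110204·0.714286=0.0787; V=0.869388+0.110204+0.078717=1.0583
k=5 load: inc=0.078717, refl=0.078717·0.600000=0.0472; V=0.979592+0.078717+0.047230=1.1055
k=6 src: inc=0.047230, refl=0.047230·0.714286=0.0337; V=1.058309+0.047230+0.033736=1.1393
k=7 load: inc=0.033736, refl=0.033736·0.600000=0.0202; V=1.105539+0.033736+0.020242=1.1595
k=8 src: inc=0.020242, refl=0.020242·0.714286=0.0145; V=1.139275+0.020242+0.014458=1.1740

0 0 source 0.4286
1 5 load 0.6857
2 10 source 0.8694
3 15 load 0.9796
4 20 source 1.0583
5 25 load 1.1055
6 30 source 1.1393
7 35 load 1.1595
8 40 source 1.1740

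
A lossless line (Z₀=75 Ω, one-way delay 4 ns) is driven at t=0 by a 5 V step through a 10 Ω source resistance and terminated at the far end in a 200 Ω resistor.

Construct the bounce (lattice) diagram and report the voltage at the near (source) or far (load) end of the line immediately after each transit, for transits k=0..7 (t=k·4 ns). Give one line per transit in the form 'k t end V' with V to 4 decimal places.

0 0 source 4.4118
1 4 load 6.4171
2 8 source 4.8836
3 12 load 4.1866
4 16 source 4.7196
5 20 load 4.9619
6 24 source 4.7766
7 28 load 4.6924

Γ_L=0.454545, Γ_S=-0.764706; launch V₁=5·75/85=4.411765
k=0 src: V=4.4118
k=1 load: inc=4.411765, refl=4.411765·0.454545=2.0053; V=0.000000+4.411765+2.005348=6.4171
k=2 src: inc=2.005348, refl=2.005348·-0.764706=-1.5335; V=4.411765+2.005348+-1.533501=4.8836
k=3 load: inc=-1.533501, refl=-1.533501·0.454545=-0.6970; V=6.417112+-1.533501+-0.697046=4.1866
k=4 src: inc=-0.697046, refl=-0.697046·-0.764706=0.5330; V=4.883611+-0.697046+0.533035=4.7196
k=5 load: inc=0.533035, refl=0.533035·0.454545=0.2423; V=4.186565+0.533035+0.242289=4.9619
k=6 src: inc=0.242289, refl=0.242289·-0.764706=-0.1853; V=4.719600+0.242289+-0.185280=4.7766
k=7 load: inc=-0.185280, refl=-0.185280·0.454545=-0.0842; V=4.961889+-0.185280+-0.084218=4.6924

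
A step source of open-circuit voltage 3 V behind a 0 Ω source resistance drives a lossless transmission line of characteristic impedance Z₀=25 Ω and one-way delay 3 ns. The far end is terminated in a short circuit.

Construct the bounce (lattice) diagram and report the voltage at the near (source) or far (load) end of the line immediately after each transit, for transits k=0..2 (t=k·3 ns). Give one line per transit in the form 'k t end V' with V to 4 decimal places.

0 0 source 3.0000
1 3 load 0.0000
2 6 source 3.0000

Γ_L=-1.000000, Γ_S=-1.000000; launch V₁=3·25/25=3.000000
k=0 src: V=3.0000
k=1 load: inc=3.000000, refl=3.000000·-1.000000=-3.0000; V=0.000000+3.000000+-3.000000=0.0000
k=2 src: inc=-3.000000, refl=-3.000000·-1.000000=3.0000; V=3.000000+-3.000000+3.000000=3.0000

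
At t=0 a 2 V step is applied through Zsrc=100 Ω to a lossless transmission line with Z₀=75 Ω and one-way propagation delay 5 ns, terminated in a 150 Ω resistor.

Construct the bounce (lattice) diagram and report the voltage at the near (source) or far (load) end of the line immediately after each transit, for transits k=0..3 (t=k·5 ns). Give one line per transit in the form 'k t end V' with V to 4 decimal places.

0 0 source 0.8571
1 5 load 1.1429
2 10 source 1.1837
3 15 load 1.1973

Γ_L=0.333333, Γ_S=0.142857; launch V₁=2·75/175=0.857143
k=0 src: V=0.8571
k=1 load: inc=0.857143, refl=0.857143·0.333333=0.2857; V=0.000000+0.857143+0.285714=1.1429
k=2 src: inc=0.285714, refl=0.285714·0.142857=0.0408; V=0.857143+0.285714+0.040816=1.1837
k=3 load: inc=0.040816, refl=0.040816·0.333333=0.0136; V=1.142857+0.040816+0.013605=1.1973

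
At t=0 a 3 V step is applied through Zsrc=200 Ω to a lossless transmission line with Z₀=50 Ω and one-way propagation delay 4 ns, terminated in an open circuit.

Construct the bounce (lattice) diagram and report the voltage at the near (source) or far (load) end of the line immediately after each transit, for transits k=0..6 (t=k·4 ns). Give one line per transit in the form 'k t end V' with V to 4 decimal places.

0 0 source 0.6000
1 4 load 1.2000
2 8 source 1.5600
3 12 load 1.9200
4 16 source 2.1360
5 20 load 2.3520
6 24 source 2.4816

Γ_L=1.000000, Γ_S=0.600000; launch V₁=3·50/250=0.600000
k=0 src: V=0.6000
k=1 load: inc=0.600000, refl=0.600000·1.000000=0.6000; V=0.000000+0.600000+0.600000=1.2000
k=2 src: inc=0.600000, refl=0.600000·0.600000=0.3600; V=0.600000+0.600000+0.360000=1.5600
k=3 load: inc=0.360000, refl=0.360000·1.000000=0.3600; V=1.200000+0.360000+0.360000=1.9200
k=4 src: inc=0.360000, refl=0.360000·0.600000=0.2160; V=1.560000+0.360000+0.216000=2.1360
k=5 load: inc=0.216000, refl=0.216000·1.000000=0.2160; V=1.920000+0.216000+0.216000=2.3520
k=6 src: inc=0.216000, refl=0.216000·0.600000=0.1296; V=2.136000+0.216000+0.129600=2.4816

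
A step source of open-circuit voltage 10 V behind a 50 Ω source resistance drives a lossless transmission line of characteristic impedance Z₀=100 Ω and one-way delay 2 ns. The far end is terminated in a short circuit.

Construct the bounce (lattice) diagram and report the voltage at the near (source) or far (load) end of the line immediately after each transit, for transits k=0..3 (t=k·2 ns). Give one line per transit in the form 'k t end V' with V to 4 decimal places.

Γ_L=-1.000000, Γ_S=-0.333333; launch V₁=10·100/150=6.666667
k=0 src: V=6.6667
k=1 load: inc=6.666667, refl=6.666667·-1.000000=-6.6667; V=0.000000+6.666667+-6.666667=0.0000
k=2 src: inc=-6.666667, refl=-6.666667·-0.333333=2.2222; V=6.666667+-6.666667+2.222222=2.2222
k=3 load: inc=2.222222, refl=2.222222·-1.000000=-2.2222; V=0.000000+2.222222+-2.222222=0.0000

0 0 source 6.6667
1 2 load 0.0000
2 4 source 2.2222
3 6 load 0.0000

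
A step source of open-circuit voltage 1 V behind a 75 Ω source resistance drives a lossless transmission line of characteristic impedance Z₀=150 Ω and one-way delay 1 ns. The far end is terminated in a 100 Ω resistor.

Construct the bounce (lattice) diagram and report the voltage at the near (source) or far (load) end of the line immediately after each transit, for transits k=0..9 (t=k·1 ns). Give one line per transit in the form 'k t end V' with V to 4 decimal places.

Γ_L=-0.200000, Γ_S=-0.333333; launch V₁=1·150/225=0.666667
k=0 src: V=0.6667
k=1 load: inc=0.666667, refl=0.666667·-0.200000=-0.1333; V=0.000000+0.666667+-0.133333=0.5333
k=2 src: inc=-0.133333, refl=-0.133333·-0.333333=0.0444; V=0.666667+-0.133333+0.044444=0.5778
k=3 load: inc=0.044444, refl=0.044444·-0.200000=-0.0089; V=0.533333+0.044444+-0.008889=0.5689
k=4 src: inc=-0.008889, refl=-0.008889·-0.333333=0.0030; V=0.577778+-0.008889+0.002963=0.5719
k=5 load: inc=0.002963, refl=0.002963·-0.200000=-0.0006; V=0.568889+0.002963+-0.000593=0.5713
k=6 src: inc=-0.000593, refl=-0.000593·-0.333333=0.0002; V=0.571852+-0.000593+0.000198=0.5715
k=7 load: inc=0.000198, refl=0.000198·-0.200000=-0.0000; V=0.571259+0.000198+-0.000040=0.5714
k=8 src: inc=-0.000040, refl=-0.000040·-0.333333=0.0000; V=0.571457+-0.000040+0.000013=0.5714
k=9 load: inc=0.000013, refl=0.000013·-0.200000=-0.0000; V=0.571417+0.000013+-0.000003=0.5714

0 0 source 0.6667
1 1 load 0.5333
2 2 source 0.5778
3 3 load 0.5689
4 4 source 0.5719
5 5 load 0.5713
6 6 source 0.5715
7 7 load 0.5714
8 8 source 0.5714
9 9 load 0.5714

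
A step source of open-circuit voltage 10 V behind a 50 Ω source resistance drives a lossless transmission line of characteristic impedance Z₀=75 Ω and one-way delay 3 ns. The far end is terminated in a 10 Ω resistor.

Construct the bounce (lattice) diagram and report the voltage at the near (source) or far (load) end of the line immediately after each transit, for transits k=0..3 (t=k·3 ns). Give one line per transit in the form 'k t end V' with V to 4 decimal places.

Γ_L=-0.764706, Γ_S=-0.200000; launch V₁=10·75/125=6.000000
k=0 src: V=6.0000
k=1 load: inc=6.000000, refl=6.000000·-0.764706=-4.5882; V=0.000000+6.000000+-4.588235=1.4118
k=2 src: inc=-4.588235, refl=-4.588235·-0.200000=0.9176; V=6.000000+-4.588235+0.917647=2.3294
k=3 load: inc=0.917647, refl=0.917647·-0.764706=-0.7017; V=1.411765+0.917647+-0.701730=1.6277

0 0 source 6.0000
1 3 load 1.4118
2 6 source 2.3294
3 9 load 1.6277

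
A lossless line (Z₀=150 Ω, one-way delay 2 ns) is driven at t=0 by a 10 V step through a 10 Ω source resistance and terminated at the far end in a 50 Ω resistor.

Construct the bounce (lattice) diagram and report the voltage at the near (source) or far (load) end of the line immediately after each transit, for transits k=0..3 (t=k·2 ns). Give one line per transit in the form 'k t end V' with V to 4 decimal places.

Γ_L=-0.500000, Γ_S=-0.875000; launch V₁=10·150/160=9.375000
k=0 src: V=9.3750
k=1 load: inc=9.375000, refl=9.375000·-0.500000=-4.6875; V=0.000000+9.375000+-4.687500=4.6875
k=2 src: inc=-4.687500, refl=-4.687500·-0.875000=4.1016; V=9.375000+-4.687500+4.101562=8.7891
k=3 load: inc=4.101562, refl=4.101562·-0.500000=-2.0508; V=4.687500+4.101562+-2.050781=6.7383

0 0 source 9.3750
1 2 load 4.6875
2 4 source 8.7891
3 6 load 6.7383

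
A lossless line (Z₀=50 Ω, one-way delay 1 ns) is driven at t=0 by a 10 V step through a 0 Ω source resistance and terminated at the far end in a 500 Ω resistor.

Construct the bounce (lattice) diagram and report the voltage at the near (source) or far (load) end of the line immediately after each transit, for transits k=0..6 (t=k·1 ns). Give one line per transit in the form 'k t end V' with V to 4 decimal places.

Γ_L=0.818182, Γ_S=-1.000000; launch V₁=10·50/50=10.000000
k=0 src: V=10.0000
k=1 load: inc=10.000000, refl=10.000000·0.818182=8.1818; V=0.000000+10.000000+8.181818=18.1818
k=2 src: inc=8.181818, refl=8.181818·-1.000000=-8.1818; V=10.000000+8.181818+-8.181818=10.0000
k=3 load: inc=-8.181818, refl=-8.181818·0.818182=-6.6942; V=18.181818+-8.181818+-6.694215=3.3058
k=4 src: inc=-6.694215, refl=-6.694215·-1.000000=6.6942; V=10.000000+-6.694215+6.694215=10.0000
k=5 load: inc=6.694215, refl=6.694215·0.818182=5.4771; V=3.305785+6.694215+5.477085=15.4771
k=6 src: inc=5.477085, refl=5.477085·-1.000000=-5.4771; V=10.000000+5.477085+-5.477085=10.0000

0 0 source 10.0000
1 1 load 18.1818
2 2 source 10.0000
3 3 load 3.3058
4 4 source 10.0000
5 5 load 15.4771
6 6 source 10.0000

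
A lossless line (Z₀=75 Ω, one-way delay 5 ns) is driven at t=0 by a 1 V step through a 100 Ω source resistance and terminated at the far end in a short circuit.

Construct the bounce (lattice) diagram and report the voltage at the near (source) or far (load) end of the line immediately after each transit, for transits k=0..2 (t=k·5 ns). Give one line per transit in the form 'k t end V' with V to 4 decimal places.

0 0 source 0.4286
1 5 load 0.0000
2 10 source -0.0612

Γ_L=-1.000000, Γ_S=0.142857; launch V₁=1·75/175=0.428571
k=0 src: V=0.4286
k=1 load: inc=0.428571, refl=0.428571·-1.000000=-0.4286; V=0.000000+0.428571+-0.428571=0.0000
k=2 src: inc=-0.428571, refl=-0.428571·0.142857=-0.0612; V=0.428571+-0.428571+-0.061224=-0.0612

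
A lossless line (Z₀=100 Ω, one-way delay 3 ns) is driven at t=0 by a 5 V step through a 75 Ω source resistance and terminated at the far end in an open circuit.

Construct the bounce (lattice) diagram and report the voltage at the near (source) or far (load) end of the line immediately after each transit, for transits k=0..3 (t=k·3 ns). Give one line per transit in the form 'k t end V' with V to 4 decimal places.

0 0 source 2.8571
1 3 load 5.7143
2 6 source 5.3061
3 9 load 4.8980

Γ_L=1.000000, Γ_S=-0.142857; launch V₁=5·100/175=2.857143
k=0 src: V=2.8571
k=1 load: inc=2.857143, refl=2.857143·1.000000=2.8571; V=0.000000+2.857143+2.857143=5.7143
k=2 src: inc=2.857143, refl=2.857143·-0.142857=-0.4082; V=2.857143+2.857143+-0.408163=5.3061
k=3 load: inc=-0.408163, refl=-0.408163·1.000000=-0.4082; V=5.714286+-0.408163+-0.408163=4.8980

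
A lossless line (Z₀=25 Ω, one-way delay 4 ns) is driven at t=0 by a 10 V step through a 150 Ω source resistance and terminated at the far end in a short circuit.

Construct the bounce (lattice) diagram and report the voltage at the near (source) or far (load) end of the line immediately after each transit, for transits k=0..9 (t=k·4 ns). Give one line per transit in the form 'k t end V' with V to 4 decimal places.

0 0 source 1.4286
1 4 load 0.0000
2 8 source -1.0204
3 12 load 0.0000
4 16 source 0.7289
5 20 load 0.0000
6 24 source -0.5206
7 28 load 0.0000
8 32 source 0.3719
9 36 load 0.0000

Γ_L=-1.000000, Γ_S=0.714286; launch V₁=10·25/175=1.428571
k=0 src: V=1.4286
k=1 load: inc=1.428571, refl=1.428571·-1.000000=-1.4286; V=0.000000+1.428571+-1.428571=0.0000
k=2 src: inc=-1.428571, refl=-1.428571·0.714286=-1.0204; V=1.428571+-1.428571+-1.020408=-1.0204
k=3 load: inc=-1.020408, refl=-1.020408·-1.000000=1.0204; V=0.000000+-1.020408+1.020408=0.0000
k=4 src: inc=1.020408, refl=1.020408·0.714286=0.7289; V=-1.020408+1.020408+0.728863=0.7289
k=5 load: inc=0.728863, refl=0.728863·-1.000000=-0.7289; V=0.000000+0.728863+-0.728863=0.0000
k=6 src: inc=-0.728863, refl=-0.728863·0.714286=-0.5206; V=0.728863+-0.728863+-0.520616=-0.5206
k=7 load: inc=-0.520616, refl=-0.520616·-1.000000=0.5206; V=0.000000+-0.520616+0.520616=0.0000
k=8 src: inc=0.520616, refl=0.520616·0.714286=0.3719; V=-0.520616+0.520616+0.371869=0.3719
k=9 load: inc=0.371869, refl=0.371869·-1.000000=-0.3719; V=0.000000+0.371869+-0.371869=0.0000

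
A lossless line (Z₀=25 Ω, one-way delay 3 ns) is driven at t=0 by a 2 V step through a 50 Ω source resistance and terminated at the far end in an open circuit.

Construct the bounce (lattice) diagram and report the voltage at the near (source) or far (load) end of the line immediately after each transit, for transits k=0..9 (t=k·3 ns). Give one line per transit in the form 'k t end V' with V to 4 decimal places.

0 0 source 0.6667
1 3 load 1.3333
2 6 source 1.5556
3 9 load 1.7778
4 12 source 1.8519
5 15 load 1.9259
6 18 source 1.9506
7 21 load 1.9753
8 24 source 1.9835
9 27 load 1.9918

Γ_L=1.000000, Γ_S=0.333333; launch V₁=2·25/75=0.666667
k=0 src: V=0.6667
k=1 load: inc=0.666667, refl=0.666667·1.000000=0.6667; V=0.000000+0.666667+0.666667=1.3333
k=2 src: inc=0.666667, refl=0.666667·0.333333=0.2222; V=0.666667+0.666667+0.222222=1.5556
k=3 load: inc=0.222222, refl=0.222222·1.000000=0.2222; V=1.333333+0.222222+0.222222=1.7778
k=4 src: inc=0.222222, refl=0.222222·0.333333=0.0741; V=1.555556+0.222222+0.074074=1.8519
k=5 load: inc=0.074074, refl=0.074074·1.000000=0.0741; V=1.777778+0.074074+0.074074=1.9259
k=6 src: inc=0.074074, refl=0.074074·0.333333=0.0247; V=1.851852+0.074074+0.024691=1.9506
k=7 load: inc=0.024691, refl=0.024691·1.000000=0.0247; V=1.925926+0.024691+0.024691=1.9753
k=8 src: inc=0.024691, refl=0.024691·0.333333=0.0082; V=1.950617+0.024691+0.008230=1.9835
k=9 load: inc=0.008230, refl=0.008230·1.000000=0.0082; V=1.975309+0.008230+0.008230=1.9918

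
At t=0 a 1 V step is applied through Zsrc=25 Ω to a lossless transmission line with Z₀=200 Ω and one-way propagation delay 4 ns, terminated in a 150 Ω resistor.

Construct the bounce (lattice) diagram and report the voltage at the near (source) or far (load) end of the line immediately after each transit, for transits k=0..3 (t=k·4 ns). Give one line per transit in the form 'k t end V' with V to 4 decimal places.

Γ_L=-0.142857, Γ_S=-0.777778; launch V₁=1·200/225=0.888889
k=0 src: V=0.8889
k=1 load: inc=0.888889, refl=0.888889·-0.142857=-0.1270; V=0.000000+0.888889+-0.126984=0.7619
k=2 src: inc=-0.126984, refl=-0.126984·-0.777778=0.0988; V=0.888889+-0.126984+0.098765=0.8607
k=3 load: inc=0.098765, refl=0.098765·-0.142857=-0.0141; V=0.761905+0.098765+-0.014109=0.8466

0 0 source 0.8889
1 4 load 0.7619
2 8 source 0.8607
3 12 load 0.8466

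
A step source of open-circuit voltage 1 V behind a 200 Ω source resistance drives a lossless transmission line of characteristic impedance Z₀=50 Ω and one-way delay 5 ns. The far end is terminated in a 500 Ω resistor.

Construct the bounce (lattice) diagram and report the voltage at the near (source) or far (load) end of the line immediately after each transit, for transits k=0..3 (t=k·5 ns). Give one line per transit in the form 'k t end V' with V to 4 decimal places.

0 0 source 0.2000
1 5 load 0.3636
2 10 source 0.4618
3 15 load 0.5421

Γ_L=0.818182, Γ_S=0.600000; launch V₁=1·50/250=0.200000
k=0 src: V=0.2000
k=1 load: inc=0.200000, refl=0.200000·0.818182=0.1636; V=0.000000+0.200000+0.163636=0.3636
k=2 src: inc=0.163636, refl=0.163636·0.600000=0.0982; V=0.200000+0.163636+0.098182=0.4618
k=3 load: inc=0.098182, refl=0.098182·0.818182=0.0803; V=0.363636+0.098182+0.080331=0.5421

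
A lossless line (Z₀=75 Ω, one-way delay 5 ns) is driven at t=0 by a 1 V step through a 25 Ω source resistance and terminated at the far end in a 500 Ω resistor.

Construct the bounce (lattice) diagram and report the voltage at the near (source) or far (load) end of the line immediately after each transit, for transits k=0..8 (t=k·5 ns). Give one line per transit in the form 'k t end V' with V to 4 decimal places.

Γ_L=0.739130, Γ_S=-0.500000; launch V₁=1·75/100=0.750000
k=0 src: V=0.7500
k=1 load: inc=0.750000, refl=0.750000·0.739130=0.5543; V=0.000000+0.750000+0.554348=1.3043
k=2 src: inc=0.554348, refl=0.554348·-0.500000=-0.2772; V=0.750000+0.554348+-0.277174=1.0272
k=3 load: inc=-0.277174, refl=-0.277174·0.739130=-0.2049; V=1.304348+-0.277174+-0.204868=0.8223
k=4 src: inc=-0.204868, refl=-0.204868·-0.500000=0.1024; V=1.027174+-0.204868+0.102434=0.9247
k=5 load: inc=0.102434, refl=0.102434·0.739130=0.0757; V=0.822306+0.102434+0.075712=1.0005
k=6 src: inc=0.075712, refl=0.075712·-0.500000=-0.0379; V=0.924740+0.075712+-0.037856=0.9626
k=7 load: inc=-0.037856, refl=-0.037856·0.739130=-0.0280; V=1.000452+-0.037856+-0.027981=0.9346
k=8 src: inc=-0.027981, refl=-0.027981·-0.500000=0.0140; V=0.962596+-0.027981+0.013990=0.9486

0 0 source 0.7500
1 5 load 1.3043
2 10 source 1.0272
3 15 load 0.8223
4 20 source 0.9247
5 25 load 1.0005
6 30 source 0.9626
7 35 load 0.9346
8 40 source 0.9486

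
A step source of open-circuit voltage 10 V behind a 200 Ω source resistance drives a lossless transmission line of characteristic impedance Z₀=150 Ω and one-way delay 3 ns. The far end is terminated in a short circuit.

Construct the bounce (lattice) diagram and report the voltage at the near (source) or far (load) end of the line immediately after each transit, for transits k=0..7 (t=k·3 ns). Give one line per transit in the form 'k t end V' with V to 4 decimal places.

0 0 source 4.2857
1 3 load 0.0000
2 6 source -0.6122
3 9 load 0.0000
4 12 source 0.0875
5 15 load 0.0000
6 18 source -0.0125
7 21 load 0.0000

Γ_L=-1.000000, Γ_S=0.142857; launch V₁=10·150/350=4.285714
k=0 src: V=4.2857
k=1 load: inc=4.285714, refl=4.285714·-1.000000=-4.2857; V=0.000000+4.285714+-4.285714=0.0000
k=2 src: inc=-4.285714, refl=-4.285714·0.142857=-0.6122; V=4.285714+-4.285714+-0.612245=-0.6122
k=3 load: inc=-0.612245, refl=-0.612245·-1.000000=0.6122; V=0.000000+-0.612245+0.612245=0.0000
k=4 src: inc=0.612245, refl=0.612245·0.142857=0.0875; V=-0.612245+0.612245+0.087464=0.0875
k=5 load: inc=0.087464, refl=0.087464·-1.000000=-0.0875; V=0.000000+0.087464+-0.087464=0.0000
k=6 src: inc=-0.087464, refl=-0.087464·0.142857=-0.0125; V=0.087464+-0.087464+-0.012495=-0.0125
k=7 load: inc=-0.012495, refl=-0.012495·-1.000000=0.0125; V=0.000000+-0.012495+0.012495=0.0000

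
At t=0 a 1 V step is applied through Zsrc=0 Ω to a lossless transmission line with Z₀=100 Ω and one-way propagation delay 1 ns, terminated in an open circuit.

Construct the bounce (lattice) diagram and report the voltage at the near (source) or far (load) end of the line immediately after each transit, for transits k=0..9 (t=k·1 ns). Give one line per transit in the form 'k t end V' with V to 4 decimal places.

0 0 source 1.0000
1 1 load 2.0000
2 2 source 1.0000
3 3 load 0.0000
4 4 source 1.0000
5 5 load 2.0000
6 6 source 1.0000
7 7 load 0.0000
8 8 source 1.0000
9 9 load 2.0000

Γ_L=1.000000, Γ_S=-1.000000; launch V₁=1·100/100=1.000000
k=0 src: V=1.0000
k=1 load: inc=1.000000, refl=1.000000·1.000000=1.0000; V=0.000000+1.000000+1.000000=2.0000
k=2 src: inc=1.000000, refl=1.000000·-1.000000=-1.0000; V=1.000000+1.000000+-1.000000=1.0000
k=3 load: inc=-1.000000, refl=-1.000000·1.000000=-1.0000; V=2.000000+-1.000000+-1.000000=0.0000
k=4 src: inc=-1.000000, refl=-1.000000·-1.000000=1.0000; V=1.000000+-1.000000+1.000000=1.0000
k=5 load: inc=1.000000, refl=1.000000·1.000000=1.0000; V=0.000000+1.000000+1.000000=2.0000
k=6 src: inc=1.000000, refl=1.000000·-1.000000=-1.0000; V=1.000000+1.000000+-1.000000=1.0000
k=7 load: inc=-1.000000, refl=-1.000000·1.000000=-1.0000; V=2.000000+-1.000000+-1.000000=0.0000
k=8 src: inc=-1.000000, refl=-1.000000·-1.000000=1.0000; V=1.000000+-1.000000+1.000000=1.0000
k=9 load: inc=1.000000, refl=1.000000·1.000000=1.0000; V=0.000000+1.000000+1.000000=2.0000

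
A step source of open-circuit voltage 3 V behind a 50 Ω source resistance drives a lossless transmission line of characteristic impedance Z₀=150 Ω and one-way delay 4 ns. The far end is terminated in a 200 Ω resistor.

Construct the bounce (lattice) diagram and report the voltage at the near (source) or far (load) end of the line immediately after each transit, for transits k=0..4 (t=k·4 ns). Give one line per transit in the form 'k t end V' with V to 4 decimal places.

0 0 source 2.2500
1 4 load 2.5714
2 8 source 2.4107
3 12 load 2.3878
4 16 source 2.3992

Γ_L=0.142857, Γ_S=-0.500000; launch V₁=3·150/200=2.250000
k=0 src: V=2.2500
k=1 load: inc=2.250000, refl=2.250000·0.142857=0.3214; V=0.000000+2.250000+0.321429=2.5714
k=2 src: inc=0.321429, refl=0.321429·-0.500000=-0.1607; V=2.250000+0.321429+-0.160714=2.4107
k=3 load: inc=-0.160714, refl=-0.160714·0.142857=-0.0230; V=2.571429+-0.160714+-0.022959=2.3878
k=4 src: inc=-0.022959, refl=-0.022959·-0.500000=0.0115; V=2.410714+-0.022959+0.011480=2.3992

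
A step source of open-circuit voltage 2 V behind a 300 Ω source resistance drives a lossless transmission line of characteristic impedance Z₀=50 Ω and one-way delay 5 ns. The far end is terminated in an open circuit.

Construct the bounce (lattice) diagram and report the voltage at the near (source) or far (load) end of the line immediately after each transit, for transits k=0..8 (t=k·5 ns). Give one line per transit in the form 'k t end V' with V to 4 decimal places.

Γ_L=1.000000, Γ_S=0.714286; launch V₁=2·50/350=0.285714
k=0 src: V=0.2857
k=1 load: inc=0.285714, refl=0.285714·1.000000=0.2857; V=0.000000+0.285714+0.285714=0.5714
k=2 src: inc=0.285714, refl=0.285714·0.714286=0.2041; V=0.285714+0.285714+0.204082=0.7755
k=3 load: inc=0.204082, refl=0.204082·1.000000=0.2041; V=0.571429+0.204082+0.204082=0.9796
k=4 src: inc=0.204082, refl=0.204082·0.714286=0.1458; V=0.775510+0.204082+0.145773=1.1254
k=5 load: inc=0.145773, refl=0.145773·1.000000=0.1458; V=0.979592+0.145773+0.145773=1.2711
k=6 src: inc=0.145773, refl=0.145773·0.714286=0.1041; V=1.125364+0.145773+0.104123=1.3753
k=7 load: inc=0.104123, refl=0.104123·1.000000=0.1041; V=1.271137+0.104123+0.104123=1.4794
k=8 src: inc=0.104123, refl=0.104123·0.714286=0.0744; V=1.375260+0.104123+0.074374=1.5538

0 0 source 0.2857
1 5 load 0.5714
2 10 source 0.7755
3 15 load 0.9796
4 20 source 1.1254
5 25 load 1.2711
6 30 source 1.3753
7 35 load 1.4794
8 40 source 1.5538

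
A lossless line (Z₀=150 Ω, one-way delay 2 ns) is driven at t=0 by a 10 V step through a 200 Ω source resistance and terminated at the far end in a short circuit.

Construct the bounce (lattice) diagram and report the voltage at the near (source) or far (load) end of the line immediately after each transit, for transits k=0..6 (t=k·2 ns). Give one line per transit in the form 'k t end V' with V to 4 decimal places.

0 0 source 4.2857
1 2 load 0.0000
2 4 source -0.6122
3 6 load 0.0000
4 8 source 0.0875
5 10 load 0.0000
6 12 source -0.0125

Γ_L=-1.000000, Γ_S=0.142857; launch V₁=10·150/350=4.285714
k=0 src: V=4.2857
k=1 load: inc=4.285714, refl=4.285714·-1.000000=-4.2857; V=0.000000+4.285714+-4.285714=0.0000
k=2 src: inc=-4.285714, refl=-4.285714·0.142857=-0.6122; V=4.285714+-4.285714+-0.612245=-0.6122
k=3 load: inc=-0.612245, refl=-0.612245·-1.000000=0.6122; V=0.000000+-0.612245+0.612245=0.0000
k=4 src: inc=0.612245, refl=0.612245·0.142857=0.0875; V=-0.612245+0.612245+0.087464=0.0875
k=5 load: inc=0.087464, refl=0.087464·-1.000000=-0.0875; V=0.000000+0.087464+-0.087464=0.0000
k=6 src: inc=-0.087464, refl=-0.087464·0.142857=-0.0125; V=0.087464+-0.087464+-0.012495=-0.0125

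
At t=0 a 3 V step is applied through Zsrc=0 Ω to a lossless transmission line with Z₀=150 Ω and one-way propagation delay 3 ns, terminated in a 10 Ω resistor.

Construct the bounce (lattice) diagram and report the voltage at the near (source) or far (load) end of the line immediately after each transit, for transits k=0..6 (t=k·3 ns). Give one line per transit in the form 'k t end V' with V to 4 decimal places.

0 0 source 3.0000
1 3 load 0.3750
2 6 source 3.0000
3 9 load 0.7031
4 12 source 3.0000
5 15 load 0.9902
6 18 source 3.0000

Γ_L=-0.875000, Γ_S=-1.000000; launch V₁=3·150/150=3.000000
k=0 src: V=3.0000
k=1 load: inc=3.000000, refl=3.000000·-0.875000=-2.6250; V=0.000000+3.000000+-2.625000=0.3750
k=2 src: inc=-2.625000, refl=-2.625000·-1.000000=2.6250; V=3.000000+-2.625000+2.625000=3.0000
k=3 load: inc=2.625000, refl=2.625000·-0.875000=-2.2969; V=0.375000+2.625000+-2.296875=0.7031
k=4 src: inc=-2.296875, refl=-2.296875·-1.000000=2.2969; V=3.000000+-2.296875+2.296875=3.0000
k=5 load: inc=2.296875, refl=2.296875·-0.875000=-2.0098; V=0.703125+2.296875+-2.009766=0.9902
k=6 src: inc=-2.009766, refl=-2.009766·-1.000000=2.0098; V=3.000000+-2.009766+2.009766=3.0000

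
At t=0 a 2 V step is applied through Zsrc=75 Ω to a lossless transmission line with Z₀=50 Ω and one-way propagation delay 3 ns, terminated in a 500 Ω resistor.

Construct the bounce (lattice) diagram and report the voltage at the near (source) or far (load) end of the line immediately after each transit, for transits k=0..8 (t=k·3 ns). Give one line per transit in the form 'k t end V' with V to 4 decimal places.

0 0 source 0.8000
1 3 load 1.4545
2 6 source 1.5855
3 9 load 1.6926
4 12 source 1.7140
5 15 load 1.7315
6 18 source 1.7350
7 21 load 1.7379
8 24 source 1.7385

Γ_L=0.818182, Γ_S=0.200000; launch V₁=2·50/125=0.800000
k=0 src: V=0.8000
k=1 load: inc=0.800000, refl=0.800000·0.818182=0.6545; V=0.000000+0.800000+0.654545=1.4545
k=2 src: inc=0.654545, refl=0.654545·0.200000=0.1309; V=0.800000+0.654545+0.130909=1.5855
k=3 load: inc=0.130909, refl=0.130909·0.818182=0.1071; V=1.454545+0.130909+0.107107=1.6926
k=4 src: inc=0.107107, refl=0.107107·0.200000=0.0214; V=1.585455+0.107107+0.021421=1.7140
k=5 load: inc=0.021421, refl=0.021421·0.818182=0.0175; V=1.692562+0.021421+0.017527=1.7315
k=6 src: inc=0.017527, refl=0.017527·0.200000=0.0035; V=1.713983+0.017527+0.003505=1.7350
k=7 load: inc=0.003505, refl=0.003505·0.818182=0.0029; V=1.731510+0.003505+0.002868=1.7379
k=8 src: inc=0.002868, refl=0.002868·0.200000=0.0006; V=1.735015+0.002868+0.000574=1.7385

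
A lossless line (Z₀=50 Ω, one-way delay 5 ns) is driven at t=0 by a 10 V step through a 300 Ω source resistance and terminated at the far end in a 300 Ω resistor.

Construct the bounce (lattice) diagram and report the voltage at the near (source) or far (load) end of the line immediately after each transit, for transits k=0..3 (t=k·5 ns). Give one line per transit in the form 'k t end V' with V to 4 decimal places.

Γ_L=0.714286, Γ_S=0.714286; launch V₁=10·50/350=1.428571
k=0 src: V=1.4286
k=1 load: inc=1.428571, refl=1.428571·0.714286=1.0204; V=0.000000+1.428571+1.020408=2.4490
k=2 src: inc=1.020408, refl=1.020408·0.714286=0.7289; V=1.428571+1.020408+0.728863=3.1778
k=3 load: inc=0.728863, refl=0.728863·0.714286=0.5206; V=2.448980+0.728863+0.520616=3.6985

0 0 source 1.4286
1 5 load 2.4490
2 10 source 3.1778
3 15 load 3.6985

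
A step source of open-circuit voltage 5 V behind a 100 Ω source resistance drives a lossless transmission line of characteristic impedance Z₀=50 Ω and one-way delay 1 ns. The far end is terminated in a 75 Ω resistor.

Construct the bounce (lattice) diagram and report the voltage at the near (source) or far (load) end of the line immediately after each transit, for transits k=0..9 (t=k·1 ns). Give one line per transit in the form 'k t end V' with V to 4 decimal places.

0 0 source 1.6667
1 1 load 2.0000
2 2 source 2.1111
3 3 load 2.1333
4 4 source 2.1407
5 5 load 2.1422
6 6 source 2.1427
7 7 load 2.1428
8 8 source 2.1428
9 9 load 2.1429

Γ_L=0.200000, Γ_S=0.333333; launch V₁=5·50/150=1.666667
k=0 src: V=1.6667
k=1 load: inc=1.666667, refl=1.666667·0.200000=0.3333; V=0.000000+1.666667+0.333333=2.0000
k=2 src: inc=0.333333, refl=0.333333·0.333333=0.1111; V=1.666667+0.333333+0.111111=2.1111
k=3 load: inc=0.111111, refl=0.111111·0.200000=0.0222; V=2.000000+0.111111+0.022222=2.1333
k=4 src: inc=0.022222, refl=0.022222·0.333333=0.0074; V=2.111111+0.022222+0.007407=2.1407
k=5 load: inc=0.007407, refl=0.007407·0.200000=0.0015; V=2.133333+0.007407+0.001481=2.1422
k=6 src: inc=0.001481, refl=0.001481·0.333333=0.0005; V=2.140741+0.001481+0.000494=2.1427
k=7 load: inc=0.000494, refl=0.000494·0.200000=0.0001; V=2.142222+0.000494+0.000099=2.1428
k=8 src: inc=0.000099, refl=0.000099·0.333333=0.0000; V=2.142716+0.000099+0.000033=2.1428
k=9 load: inc=0.000033, refl=0.000033·0.200000=0.0000; V=2.142815+0.000033+0.000007=2.1429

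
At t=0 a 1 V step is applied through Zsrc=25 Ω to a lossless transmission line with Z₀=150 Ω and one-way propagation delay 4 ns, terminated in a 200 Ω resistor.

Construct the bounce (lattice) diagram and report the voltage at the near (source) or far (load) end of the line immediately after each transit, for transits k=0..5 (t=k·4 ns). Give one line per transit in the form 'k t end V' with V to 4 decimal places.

0 0 source 0.8571
1 4 load 0.9796
2 8 source 0.8921
3 12 load 0.8796
4 16 source 0.8886
5 20 load 0.8898

Γ_L=0.142857, Γ_S=-0.714286; launch V₁=1·150/175=0.857143
k=0 src: V=0.8571
k=1 load: inc=0.857143, refl=0.857143·0.142857=0.1224; V=0.000000+0.857143+0.122449=0.9796
k=2 src: inc=0.122449, refl=0.122449·-0.714286=-0.0875; V=0.857143+0.122449+-0.087464=0.8921
k=3 load: inc=-0.087464, refl=-0.087464·0.142857=-0.0125; V=0.979592+-0.087464+-0.012495=0.8796
k=4 src: inc=-0.012495, refl=-0.012495·-0.714286=0.0089; V=0.892128+-0.012495+0.008925=0.8886
k=5 load: inc=0.008925, refl=0.008925·0.142857=0.0013; V=0.879633+0.008925+0.001275=0.8898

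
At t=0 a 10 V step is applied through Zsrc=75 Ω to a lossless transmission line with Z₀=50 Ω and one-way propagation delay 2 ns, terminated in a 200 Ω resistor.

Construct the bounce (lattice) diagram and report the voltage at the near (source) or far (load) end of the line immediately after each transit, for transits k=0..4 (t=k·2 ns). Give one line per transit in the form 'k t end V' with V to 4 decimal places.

0 0 source 4.0000
1 2 load 6.4000
2 4 source 6.8800
3 6 load 7.1680
4 8 source 7.2256

Γ_L=0.600000, Γ_S=0.200000; launch V₁=10·50/125=4.000000
k=0 src: V=4.0000
k=1 load: inc=4.000000, refl=4.000000·0.600000=2.4000; V=0.000000+4.000000+2.400000=6.4000
k=2 src: inc=2.400000, refl=2.400000·0.200000=0.4800; V=4.000000+2.400000+0.480000=6.8800
k=3 load: inc=0.480000, refl=0.480000·0.600000=0.2880; V=6.400000+0.480000+0.288000=7.1680
k=4 src: inc=0.288000, refl=0.288000·0.200000=0.0576; V=6.880000+0.288000+0.057600=7.2256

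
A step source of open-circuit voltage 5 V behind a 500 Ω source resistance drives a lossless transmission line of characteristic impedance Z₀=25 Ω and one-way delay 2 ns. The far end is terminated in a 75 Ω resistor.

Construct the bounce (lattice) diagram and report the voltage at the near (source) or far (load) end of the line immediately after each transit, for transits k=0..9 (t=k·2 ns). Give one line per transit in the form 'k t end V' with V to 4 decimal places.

Γ_L=0.500000, Γ_S=0.904762; launch V₁=5·25/525=0.238095
k=0 src: V=0.2381
k=1 load: inc=0.238095, refl=0.238095·0.500000=0.1190; V=0.000000+0.238095+0.119048=0.3571
k=2 src: inc=0.119048, refl=0.119048·0.904762=0.1077; V=0.238095+0.119048+0.107710=0.4649
k=3 load: inc=0.107710, refl=0.107710·0.500000=0.0539; V=0.357143+0.107710+0.053855=0.5187
k=4 src: inc=0.053855, refl=0.053855·0.904762=0.0487; V=0.464853+0.053855+0.048726=0.5674
k=5 load: inc=0.048726, refl=0.048726·0.500000=0.0244; V=0.518707+0.048726+0.024363=0.5918
k=6 src: inc=0.024363, refl=0.024363·0.904762=0.0220; V=0.567433+0.024363+0.022043=0.6138
k=7 load: inc=0.022043, refl=0.022043·0.500000=0.0110; V=0.591796+0.022043+0.011021=0.6249
k=8 src: inc=0.011021, refl=0.011021·0.904762=0.0100; V=0.613839+0.011021+0.009972=0.6348
k=9 load: inc=0.009972, refl=0.009972·0.500000=0.0050; V=0.624860+0.009972+0.004986=0.6398

0 0 source 0.2381
1 2 load 0.3571
2 4 source 0.4649
3 6 load 0.5187
4 8 source 0.5674
5 10 load 0.5918
6 12 source 0.6138
7 14 load 0.6249
8 16 source 0.6348
9 18 load 0.6398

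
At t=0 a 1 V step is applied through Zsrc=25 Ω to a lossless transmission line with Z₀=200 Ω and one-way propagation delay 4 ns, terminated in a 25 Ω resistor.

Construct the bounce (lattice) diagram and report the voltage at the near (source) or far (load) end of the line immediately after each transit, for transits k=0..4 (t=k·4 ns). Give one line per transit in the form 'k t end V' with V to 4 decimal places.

0 0 source 0.8889
1 4 load 0.1975
2 8 source 0.7353
3 12 load 0.3170
4 16 source 0.6423

Γ_L=-0.777778, Γ_S=-0.777778; launch V₁=1·200/225=0.888889
k=0 src: V=0.8889
k=1 load: inc=0.888889, refl=0.888889·-0.777778=-0.6914; V=0.000000+0.888889+-0.691358=0.1975
k=2 src: inc=-0.691358, refl=-0.691358·-0.777778=0.5377; V=0.888889+-0.691358+0.537723=0.7353
k=3 load: inc=0.537723, refl=0.537723·-0.777778=-0.4182; V=0.197531+0.537723+-0.418229=0.3170
k=4 src: inc=-0.418229, refl=-0.418229·-0.777778=0.3253; V=0.735254+-0.418229+0.325289=0.6423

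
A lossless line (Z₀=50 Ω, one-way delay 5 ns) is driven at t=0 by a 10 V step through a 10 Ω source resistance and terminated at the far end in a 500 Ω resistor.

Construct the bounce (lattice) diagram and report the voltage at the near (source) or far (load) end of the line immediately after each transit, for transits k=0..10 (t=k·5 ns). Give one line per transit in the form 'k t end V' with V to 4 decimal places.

Γ_L=0.818182, Γ_S=-0.666667; launch V₁=10·50/60=8.333333
k=0 src: V=8.3333
k=1 load: inc=8.333333, refl=8.333333·0.818182=6.8182; V=0.000000+8.333333+6.818182=15.1515
k=2 src: inc=6.818182, refl=6.818182·-0.666667=-4.5455; V=8.333333+6.818182+-4.545455=10.6061
k=3 load: inc=-4.545455, refl=-4.545455·0.818182=-3.7190; V=15.151515+-4.545455+-3.719008=6.8871
k=4 src: inc=-3.719008, refl=-3.719008·-0.666667=2.4793; V=10.606061+-3.719008+2.479339=9.3664
k=5 load: inc=2.479339, refl=2.479339·0.818182=2.0285; V=6.887052+2.479339+2.028550=11.3949
k=6 src: inc=2.028550, refl=2.028550·-0.666667=-1.3524; V=9.366391+2.028550+-1.352367=10.0426
k=7 load: inc=-1.352367, refl=-1.352367·0.818182=-1.1065; V=11.394941+-1.352367+-1.106482=8.9361
k=8 src: inc=-1.106482, refl=-1.106482·-0.666667=0.7377; V=10.042575+-1.106482+0.737655=9.6737
k=9 load: inc=0.737655, refl=0.737655·0.818182=0.6035; V=8.936093+0.737655+0.603536=10.2773
k=10 src: inc=0.603536, refl=0.603536·-0.666667=-0.4024; V=9.673747+0.603536+-0.402357=9.8749

0 0 source 8.3333
1 5 load 15.1515
2 10 source 10.6061
3 15 load 6.8871
4 20 source 9.3664
5 25 load 11.3949
6 30 source 10.0426
7 35 load 8.9361
8 40 source 9.6737
9 45 load 10.2773
10 50 source 9.8749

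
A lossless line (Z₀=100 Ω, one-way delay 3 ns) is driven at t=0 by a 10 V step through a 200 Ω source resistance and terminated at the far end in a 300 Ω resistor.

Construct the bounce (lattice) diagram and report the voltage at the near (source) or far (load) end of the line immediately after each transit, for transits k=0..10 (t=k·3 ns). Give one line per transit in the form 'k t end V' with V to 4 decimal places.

Γ_L=0.500000, Γ_S=0.333333; launch V₁=10·100/300=3.333333
k=0 src: V=3.3333
k=1 load: inc=3.333333, refl=3.333333·0.500000=1.6667; V=0.000000+3.333333+1.666667=5.0000
k=2 src: inc=1.666667, refl=1.666667·0.333333=0.5556; V=3.333333+1.666667+0.555556=5.5556
k=3 load: inc=0.555556, refl=0.555556·0.500000=0.2778; V=5.000000+0.555556+0.277778=5.8333
k=4 src: inc=0.277778, refl=0.277778·0.333333=0.0926; V=5.555556+0.277778+0.092593=5.9259
k=5 load: inc=0.092593, refl=0.092593·0.500000=0.0463; V=5.833333+0.092593+0.046296=5.9722
k=6 src: inc=0.046296, refl=0.046296·0.333333=0.0154; V=5.925926+0.046296+0.015432=5.9877
k=7 load: inc=0.015432, refl=0.015432·0.500000=0.0077; V=5.972222+0.015432+0.007716=5.9954
k=8 src: inc=0.007716, refl=0.007716·0.333333=0.0026; V=5.987654+0.007716+0.002572=5.9979
k=9 load: inc=0.002572, refl=0.002572·0.500000=0.0013; V=5.995370+0.002572+0.001286=5.9992
k=10 src: inc=0.001286, refl=0.001286·0.333333=0.0004; V=5.997942+0.001286+0.000429=5.9997

0 0 source 3.3333
1 3 load 5.0000
2 6 source 5.5556
3 9 load 5.8333
4 12 source 5.9259
5 15 load 5.9722
6 18 source 5.9877
7 21 load 5.9954
8 24 source 5.9979
9 27 load 5.9992
10 30 source 5.9997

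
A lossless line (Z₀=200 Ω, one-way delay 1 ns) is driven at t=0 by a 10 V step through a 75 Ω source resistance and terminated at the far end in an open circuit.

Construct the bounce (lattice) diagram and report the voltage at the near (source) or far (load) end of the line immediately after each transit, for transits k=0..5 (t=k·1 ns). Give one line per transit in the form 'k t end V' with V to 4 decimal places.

0 0 source 7.2727
1 1 load 14.5455
2 2 source 11.2397
3 3 load 7.9339
4 4 source 9.4365
5 5 load 10.9391

Γ_L=1.000000, Γ_S=-0.454545; launch V₁=10·200/275=7.272727
k=0 src: V=7.2727
k=1 load: inc=7.272727, refl=7.272727·1.000000=7.2727; V=0.000000+7.272727+7.272727=14.5455
k=2 src: inc=7.272727, refl=7.272727·-0.454545=-3.3058; V=7.272727+7.272727+-3.305785=11.2397
k=3 load: inc=-3.305785, refl=-3.305785·1.000000=-3.3058; V=14.545455+-3.305785+-3.305785=7.9339
k=4 src: inc=-3.305785, refl=-3.305785·-0.454545=1.5026; V=11.239669+-3.305785+1.502630=9.4365
k=5 load: inc=1.502630, refl=1.502630·1.000000=1.5026; V=7.933884+1.502630+1.502630=10.9391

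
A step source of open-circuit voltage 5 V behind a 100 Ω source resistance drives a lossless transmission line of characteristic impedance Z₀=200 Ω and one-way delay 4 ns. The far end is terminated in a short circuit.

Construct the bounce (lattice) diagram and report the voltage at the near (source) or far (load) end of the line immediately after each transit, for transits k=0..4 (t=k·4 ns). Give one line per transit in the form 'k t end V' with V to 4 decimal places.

0 0 source 3.3333
1 4 load 0.0000
2 8 source 1.1111
3 12 load 0.0000
4 16 source 0.3704

Γ_L=-1.000000, Γ_S=-0.333333; launch V₁=5·200/300=3.333333
k=0 src: V=3.3333
k=1 load: inc=3.333333, refl=3.333333·-1.000000=-3.3333; V=0.000000+3.333333+-3.333333=0.0000
k=2 src: inc=-3.333333, refl=-3.333333·-0.333333=1.1111; V=3.333333+-3.333333+1.111111=1.1111
k=3 load: inc=1.111111, refl=1.111111·-1.000000=-1.1111; V=0.000000+1.111111+-1.111111=0.0000
k=4 src: inc=-1.111111, refl=-1.111111·-0.333333=0.3704; V=1.111111+-1.111111+0.370370=0.3704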